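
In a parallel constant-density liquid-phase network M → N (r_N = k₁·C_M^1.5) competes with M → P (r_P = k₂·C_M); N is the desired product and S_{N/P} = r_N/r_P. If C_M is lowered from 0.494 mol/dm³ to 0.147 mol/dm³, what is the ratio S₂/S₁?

0.546

S_{N/P} = (k₁/k₂)·C_M^0.5, so S₂/S₁ = (C_{M,2}/C_{M,1})^0.5.
= (0.147/0.494)^0.5 = (0.2976)^0.5 = 0.546.
Selectivity toward N falls as C_M falls — high-concentration operation is favoured.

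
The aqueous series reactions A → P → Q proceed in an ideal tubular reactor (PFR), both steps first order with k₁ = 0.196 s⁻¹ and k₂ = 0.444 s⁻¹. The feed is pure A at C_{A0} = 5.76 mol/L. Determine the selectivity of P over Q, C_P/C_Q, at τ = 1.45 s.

For first-order series with pure A initially, C_P(τ) = k₁C_{A0}/(k₂−k₁)·(e^(−k₁τ) − e^(−k₂τ)).
e^(−k₁τ) = e^(−0.196×1.45) = e^(−0.2842) = 0.7526; e^(−k₂τ) = e^(−0.6438) = 0.5253.
C_P = 0.196×5.76/(0.444−0.196) × (0.7526−0.5253) = 4.552×0.2273 = 1.035 mol/L.
C_A = C_{A0}e^(−k₁τ) = 4.335 mol/L, so C_Q = C_{A0}−C_A−C_P = 0.3901 mol/L; C_P/C_Q = 2.65.

2.65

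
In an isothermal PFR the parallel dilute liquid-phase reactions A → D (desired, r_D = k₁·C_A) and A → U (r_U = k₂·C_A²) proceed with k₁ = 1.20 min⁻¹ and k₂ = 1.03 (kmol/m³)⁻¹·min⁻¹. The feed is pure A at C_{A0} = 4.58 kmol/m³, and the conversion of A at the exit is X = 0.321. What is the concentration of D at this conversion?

C_A = C_{A0}(1−X) = 3.110 kmol/m³.
Along a PFR/batch, dC_D/dC_A = −r_D/(r_D+r_U) = −k₁/(k₁+k₂·C_A).
Integrating from C_{A0} to C_A: C_D = (1.20/1.03)·ln[(1.20+1.03·4.58)/(1.20+1.03·3.11)] = 1.165·ln(5.917/4.403) = 0.3444 kmol/m³.

0.344 kmol/m³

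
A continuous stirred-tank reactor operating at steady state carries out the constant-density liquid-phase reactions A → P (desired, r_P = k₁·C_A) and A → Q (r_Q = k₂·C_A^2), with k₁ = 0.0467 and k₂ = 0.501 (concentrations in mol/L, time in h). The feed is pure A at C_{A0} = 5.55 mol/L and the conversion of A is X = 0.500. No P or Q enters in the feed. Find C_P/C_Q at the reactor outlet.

0.0336

Exit C_A = C_{A0}(1−X) = 5.55×0.500 = 2.775 mol/L.
Rates in a CSTR are evaluated at the outlet concentration: r_P = 0.0467×2.775 = 0.1296, r_Q = 0.501×2.775^2 = 3.858.
Overall selectivity = C_P/C_Q = r_Pτ/(r_Qτ) = r_P/r_Q = 0.0336.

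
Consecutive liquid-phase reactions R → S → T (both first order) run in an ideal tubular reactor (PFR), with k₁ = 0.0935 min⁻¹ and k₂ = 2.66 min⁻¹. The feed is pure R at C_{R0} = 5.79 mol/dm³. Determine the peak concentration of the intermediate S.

Evaluating C_S at τ_opt = ln(k₂/k₁)/(k₂−k₁) gives C_{S,max}/C_{R0} = (k₁/k₂)^[k₂/(k₂−k₁)].
= (0.0935/2.66)^(2.66/(2.66−0.0935)) = (0.03515)^(1.036) = 0.03111.
C_{S,max} = 0.03111×5.79 = 0.180 mol/dm³.

0.180 mol/dm³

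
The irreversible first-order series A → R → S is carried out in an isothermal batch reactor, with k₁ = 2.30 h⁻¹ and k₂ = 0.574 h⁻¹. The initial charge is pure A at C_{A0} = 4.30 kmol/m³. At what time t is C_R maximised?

0.804 h

Setting dC_R/dt = 0 gives t_opt = ln(k₂/k₁)/(k₂−k₁).
= ln(0.574/2.30)/(0.574−2.30) = ln(0.2496)/-1.726 = -1.388/-1.726 = 0.804 h.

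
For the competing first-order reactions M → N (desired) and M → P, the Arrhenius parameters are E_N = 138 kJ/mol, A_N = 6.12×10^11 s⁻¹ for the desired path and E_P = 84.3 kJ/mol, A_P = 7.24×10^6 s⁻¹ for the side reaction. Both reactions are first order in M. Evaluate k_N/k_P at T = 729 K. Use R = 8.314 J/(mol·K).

12.0

With equal orders, S_{N/P} = k_N/k_P = (A_N/A_P)·exp[(E_P−E_N)/(RT)].
(E_P−E_N)/(RT) = (84.3−138)×10³/(8.314×729) = -53700/6061 = -8.860.
k_N/k_P = (6.12×10^11/7.24×10^6)·exp(-8.860) = 84530 × 1.419×10^-4 = 12.0.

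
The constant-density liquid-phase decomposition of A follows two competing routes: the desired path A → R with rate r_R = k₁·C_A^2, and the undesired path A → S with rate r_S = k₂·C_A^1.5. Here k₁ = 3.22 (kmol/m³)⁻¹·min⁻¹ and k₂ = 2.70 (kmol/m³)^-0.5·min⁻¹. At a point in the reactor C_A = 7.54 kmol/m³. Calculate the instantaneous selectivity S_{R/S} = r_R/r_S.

S_{R/S} = r_R/r_S = (k₁·C_A^2)/(k₂·C_A^1.5) = (k₁/k₂)·C_A^0.5.
= (3.22×7.540^2) / (2.70×7.540^1.5) = 183.1/55.90 = 3.27.

3.27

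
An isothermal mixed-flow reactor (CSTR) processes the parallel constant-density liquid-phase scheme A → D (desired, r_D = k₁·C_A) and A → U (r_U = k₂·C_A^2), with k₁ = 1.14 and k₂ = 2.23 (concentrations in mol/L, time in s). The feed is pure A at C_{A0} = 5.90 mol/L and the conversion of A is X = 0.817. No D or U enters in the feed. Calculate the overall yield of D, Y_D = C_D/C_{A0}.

0.263

Exit C_A = C_{A0}(1−X) = 5.90×0.183 = 1.080 mol/L.
Rates in a CSTR are evaluated at the outlet concentration: r_D = 1.14×1.080 = 1.231, r_U = 2.23×1.080^2 = 2.600.
Fraction of consumed A going to D: r_D/(r_D+r_U) = 0.3213.
C_D = 0.3213·C_{A0}·X = 0.3213×5.90×0.817 = 1.55 mol/L; Y_D = C_D/C_{A0} = 0.263.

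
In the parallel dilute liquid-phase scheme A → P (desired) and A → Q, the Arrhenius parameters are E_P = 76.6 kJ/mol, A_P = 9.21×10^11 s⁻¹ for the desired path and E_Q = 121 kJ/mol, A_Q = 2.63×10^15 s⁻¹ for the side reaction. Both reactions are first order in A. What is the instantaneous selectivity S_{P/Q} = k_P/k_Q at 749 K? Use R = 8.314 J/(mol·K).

0.437

k_P/k_Q = (A_P/A_Q)·exp[−(E_P−E_Q)/(RT)] = (A_P/A_Q)·exp[(E_Q−E_P)/(RT)].
(E_Q−E_P)/(RT) = (121−76.6)×10³/(8.314×749) = 44400/6227 = 7.130.
k_P/k_Q = (9.21×10^11/2.63×10^15)·exp(7.130) = 3.502×10^-4 × 1249 = 0.437.
Since E_P < E_Q, lowering the temperature improves selectivity toward P.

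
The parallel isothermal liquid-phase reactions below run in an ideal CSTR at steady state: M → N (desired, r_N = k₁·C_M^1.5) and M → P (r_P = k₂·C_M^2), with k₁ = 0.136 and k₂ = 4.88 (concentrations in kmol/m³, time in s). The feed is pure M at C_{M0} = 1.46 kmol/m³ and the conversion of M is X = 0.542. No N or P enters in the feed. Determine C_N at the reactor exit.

0.0261 kmol/m³

Exit C_M = C_{M0}(1−X) = 1.46×0.458 = 0.6687 kmol/m³.
Rates in a CSTR are evaluated at the outlet concentration: r_N = 0.136×0.6687^1.5 = 0.07436, r_P = 4.88×0.6687^2 = 2.182.
Fraction of consumed M going to N: r_N/(r_N+r_P) = 0.03296.
C_N = 0.03296·C_{M0}·X = 0.03296×1.46×0.542 = 0.0261 kmol/m³.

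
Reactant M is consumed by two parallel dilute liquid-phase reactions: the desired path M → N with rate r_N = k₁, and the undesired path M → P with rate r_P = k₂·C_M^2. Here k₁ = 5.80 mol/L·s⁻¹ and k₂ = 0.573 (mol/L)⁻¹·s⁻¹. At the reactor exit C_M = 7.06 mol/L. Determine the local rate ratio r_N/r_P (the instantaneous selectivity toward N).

0.203

S_{N/P} = r_N/r_P = (k₁)/(k₂·C_M^2) = (k₁/k₂)·C_M^-2.
= (5.80) / (0.573×7.060^2) = 5.800/28.56 = 0.203.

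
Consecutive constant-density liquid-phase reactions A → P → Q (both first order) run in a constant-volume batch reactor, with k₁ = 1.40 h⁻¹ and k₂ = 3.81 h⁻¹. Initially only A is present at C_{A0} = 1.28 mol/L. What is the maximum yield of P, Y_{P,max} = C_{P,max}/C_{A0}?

For a first-order series the maximum intermediate yield is C_{P,max}/C_{A0} = (k₁/k₂)^[k₂/(k₂−k₁)].
= (1.40/3.81)^(3.81/(3.81−1.40)) = (0.3675)^(1.581) = 0.2054.

0.205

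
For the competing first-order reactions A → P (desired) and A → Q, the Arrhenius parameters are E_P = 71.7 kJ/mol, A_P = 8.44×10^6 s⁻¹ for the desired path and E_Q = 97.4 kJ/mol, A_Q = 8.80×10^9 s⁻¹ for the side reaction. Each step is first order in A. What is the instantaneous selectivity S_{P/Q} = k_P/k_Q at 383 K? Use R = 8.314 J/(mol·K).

Since both paths have the same order in A, the concentration cancels and S_{P/Q} = k_P/k_Q = (A_P/A_Q)·exp[(E_Q−E_P)/(RT)].
(E_Q−E_P)/(RT) = (97.4−71.7)×10³/(8.314×383) = 25700/3184 = 8.071.
k_P/k_Q = (8.44×10^6/8.80×10^9)·exp(8.071) = 9.591×10^-4 × 3200 = 3.07.

3.07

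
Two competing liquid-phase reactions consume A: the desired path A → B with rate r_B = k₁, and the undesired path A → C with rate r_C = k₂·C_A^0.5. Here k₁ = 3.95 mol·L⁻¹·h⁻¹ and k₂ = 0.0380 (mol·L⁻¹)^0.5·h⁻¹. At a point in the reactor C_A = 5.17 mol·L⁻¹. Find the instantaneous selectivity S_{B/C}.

45.7

S_{B/C} = r_B/r_C = (k₁)/(k₂·C_A^0.5) = (k₁/k₂)·C_A^-0.5.
= (3.95) / (0.0380×5.170^0.5) = 3.950/0.08640 = 45.7.
The undesired path is higher order in A, so low C_A (CSTR or dilute feed) favours B.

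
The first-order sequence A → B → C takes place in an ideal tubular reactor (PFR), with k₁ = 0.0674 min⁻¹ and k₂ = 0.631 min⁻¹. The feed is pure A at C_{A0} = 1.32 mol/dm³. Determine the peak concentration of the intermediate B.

Evaluating C_B at τ_opt = ln(k₂/k₁)/(k₂−k₁) gives C_{B,max}/C_{A0} = (k₁/k₂)^[k₂/(k₂−k₁)].
= (0.0674/0.631)^(0.631/(0.631−0.0674)) = (0.1068)^(1.120) = 0.08175.
C_{B,max} = 0.08175×1.32 = 0.108 mol/dm³.

0.108 mol/dm³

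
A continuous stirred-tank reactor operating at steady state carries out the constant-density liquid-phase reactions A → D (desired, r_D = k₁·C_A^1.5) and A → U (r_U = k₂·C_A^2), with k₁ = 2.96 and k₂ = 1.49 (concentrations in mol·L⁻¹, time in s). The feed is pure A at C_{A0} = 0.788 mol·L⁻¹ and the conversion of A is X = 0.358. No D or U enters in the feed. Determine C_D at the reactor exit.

Exit C_A = C_{A0}(1−X) = 0.788×0.642 = 0.5059 mol·L⁻¹.
Rates in a CSTR are evaluated at the outlet concentration: r_D = 2.96×0.5059^1.5 = 1.065, r_U = 1.49×0.5059^2 = 0.3813.
Fraction of consumed A going to D: r_D/(r_D+r_U) = 0.7364.
C_D = 0.7364·C_{A0}·X = 0.7364×0.788×0.358 = 0.208 mol·L⁻¹.

0.208 mol·L⁻¹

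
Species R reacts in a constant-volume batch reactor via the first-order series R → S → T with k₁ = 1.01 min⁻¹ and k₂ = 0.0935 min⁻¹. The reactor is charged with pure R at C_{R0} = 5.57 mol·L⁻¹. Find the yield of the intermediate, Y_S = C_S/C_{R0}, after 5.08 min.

For first-order series with pure R initially, C_S(t) = k₁C_{R0}/(k₂−k₁)·(e^(−k₁t) − e^(−k₂t)).
e^(−k₁t) = e^(−1.01×5.08) = e^(−5.131) = 0.005912; e^(−k₂t) = e^(−0.4750) = 0.6219.
C_S = 1.01×5.57/(0.0935−1.01) × (0.005912−0.6219) = (-6.138)×(-0.6160) = 3.781 mol·L⁻¹.
Y_S = C_S/C_{R0} = 3.781/5.57 = 0.679.

0.679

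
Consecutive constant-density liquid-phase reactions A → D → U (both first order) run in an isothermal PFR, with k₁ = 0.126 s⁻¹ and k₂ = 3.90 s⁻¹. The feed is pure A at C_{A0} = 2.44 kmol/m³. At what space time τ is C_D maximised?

For first-order series the maximum of C_D occurs at τ_opt = ln(k₂/k₁)/(k₂−k₁).
= ln(3.90/0.126)/(3.90−0.126) = ln(30.95)/3.774 = 3.432/3.774 = 0.909 s.

0.909 s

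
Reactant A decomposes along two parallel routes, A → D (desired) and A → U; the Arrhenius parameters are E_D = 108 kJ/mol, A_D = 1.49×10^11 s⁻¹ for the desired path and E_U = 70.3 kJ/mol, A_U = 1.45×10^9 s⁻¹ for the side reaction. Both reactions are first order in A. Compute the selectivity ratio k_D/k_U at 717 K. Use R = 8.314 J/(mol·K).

0.184

Since both paths have the same order in A, the concentration cancels and S_{D/U} = k_D/k_U = (A_D/A_U)·exp[(E_U−E_D)/(RT)].
(E_U−E_D)/(RT) = (70.3−108)×10³/(8.314×717) = -37700/5961 = -6.324.
k_D/k_U = (1.49×10^11/1.45×10^9)·exp(-6.324) = 102.8 × 0.001792 = 0.184.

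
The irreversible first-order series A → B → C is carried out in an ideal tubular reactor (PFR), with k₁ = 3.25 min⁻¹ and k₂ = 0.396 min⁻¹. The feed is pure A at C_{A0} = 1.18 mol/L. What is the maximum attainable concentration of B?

0.881 mol/L

At the optimum, C_{B,max}/C_{A0} = (k₁/k₂)^[k₂/(k₂−k₁)].
= (3.25/0.396)^(0.396/(0.396−3.25)) = (8.207)^(-0.1388) = 0.7467.
C_{B,max} = 0.7467×1.18 = 0.881 mol/L.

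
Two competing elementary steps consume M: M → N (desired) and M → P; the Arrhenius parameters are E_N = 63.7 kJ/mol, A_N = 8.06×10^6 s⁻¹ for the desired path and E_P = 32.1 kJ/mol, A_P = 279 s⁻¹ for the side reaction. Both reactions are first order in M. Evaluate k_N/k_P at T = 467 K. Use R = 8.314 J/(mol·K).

With equal orders, S_{N/P} = k_N/k_P = (A_N/A_P)·exp[(E_P−E_N)/(RT)].
(E_P−E_N)/(RT) = (32.1−63.7)×10³/(8.314×467) = -31600/3883 = -8.139.
k_N/k_P = (8.06×10^6/279)·exp(-8.139) = 28889 × 2.920×10^-4 = 8.44.
Since E_N > E_P, raising the temperature improves selectivity toward N.

8.44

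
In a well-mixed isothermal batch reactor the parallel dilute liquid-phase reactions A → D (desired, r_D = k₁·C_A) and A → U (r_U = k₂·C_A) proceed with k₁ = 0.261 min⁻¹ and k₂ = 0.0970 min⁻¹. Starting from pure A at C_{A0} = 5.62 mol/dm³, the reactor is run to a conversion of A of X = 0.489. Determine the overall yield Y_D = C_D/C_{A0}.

C_A = C_{A0}(1−X) = 2.872 mol/dm³.
Both paths are first order in A, so the instantaneous fraction to D is constant: dC_D/d(−C_A) = k₁/(k₁+k₂) = 0.7291.
C_D = 0.7291·(C_{A0}−C_A) = 0.7291×2.748 = 2.00 mol/dm³.
Y_D = C_D/C_{A0} = 2.004/5.62 = 0.357.

0.357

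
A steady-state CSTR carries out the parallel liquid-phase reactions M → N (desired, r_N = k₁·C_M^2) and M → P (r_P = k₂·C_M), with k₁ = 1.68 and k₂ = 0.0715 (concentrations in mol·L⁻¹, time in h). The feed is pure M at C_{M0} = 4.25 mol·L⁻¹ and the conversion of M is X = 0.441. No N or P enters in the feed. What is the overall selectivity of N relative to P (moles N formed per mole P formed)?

Exit C_M = C_{M0}(1−X) = 4.25×0.559 = 2.376 mol·L⁻¹.
In a CSTR the entire volume is at exit conditions, so r_N = 1.68×2.376^2 = 9.482 and r_P = 0.0715×2.376 = 0.1699.
Overall selectivity = C_N/C_P = r_Nτ/(r_Pτ) = r_N/r_P = 55.8.

55.8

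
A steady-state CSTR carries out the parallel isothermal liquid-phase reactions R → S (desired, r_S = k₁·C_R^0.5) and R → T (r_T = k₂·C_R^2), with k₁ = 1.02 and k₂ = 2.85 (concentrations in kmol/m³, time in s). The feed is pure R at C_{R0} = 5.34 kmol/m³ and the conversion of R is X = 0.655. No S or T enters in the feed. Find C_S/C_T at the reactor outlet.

Exit C_R = C_{R0}(1−X) = 5.34×0.345 = 1.842 kmol/m³.
A CSTR operates uniformly at the exit composition, giving r_S = 1.384 and r_T = 9.673 (each k·C_R^n at C_R = 1.842).
Overall selectivity = C_S/C_T = r_Sτ/(r_Tτ) = r_S/r_T = 0.143.

0.143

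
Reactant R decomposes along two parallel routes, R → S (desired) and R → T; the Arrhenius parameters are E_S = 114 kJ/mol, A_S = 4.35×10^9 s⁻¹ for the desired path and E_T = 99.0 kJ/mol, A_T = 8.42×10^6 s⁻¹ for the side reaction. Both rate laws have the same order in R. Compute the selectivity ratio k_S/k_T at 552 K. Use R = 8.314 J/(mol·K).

With equal orders, S_{S/T} = k_S/k_T = (A_S/A_T)·exp[(E_T−E_S)/(RT)].
(E_T−E_S)/(RT) = (99.0−114)×10³/(8.314×552) = -15000/4589 = -3.268.
k_S/k_T = (4.35×10^9/8.42×10^6)·exp(-3.268) = 516.6 × 0.03807 = 19.7.

19.7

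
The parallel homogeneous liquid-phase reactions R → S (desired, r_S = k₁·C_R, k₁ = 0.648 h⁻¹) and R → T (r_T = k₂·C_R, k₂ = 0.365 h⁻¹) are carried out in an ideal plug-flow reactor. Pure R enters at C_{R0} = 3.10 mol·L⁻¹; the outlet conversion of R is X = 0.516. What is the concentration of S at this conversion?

C_R = C_{R0}(1−X) = 1.500 mol·L⁻¹.
Both paths are first order in R, so the instantaneous fraction to S is constant: dC_S/d(−C_R) = k₁/(k₁+k₂) = 0.6397.
C_S = 0.6397·(C_{R0}−C_R) = 0.6397×1.600 = 1.02 mol·L⁻¹.

1.02 mol·L⁻¹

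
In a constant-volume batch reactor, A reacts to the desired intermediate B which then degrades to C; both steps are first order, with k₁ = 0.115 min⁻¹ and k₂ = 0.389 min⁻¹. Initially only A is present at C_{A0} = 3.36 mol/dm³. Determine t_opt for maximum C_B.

4.45 min

For first-order series the maximum of C_B occurs at t_opt = ln(k₂/k₁)/(k₂−k₁).
= ln(0.389/0.115)/(0.389−0.115) = ln(3.383)/0.2740 = 1.219/0.2740 = 4.45 min.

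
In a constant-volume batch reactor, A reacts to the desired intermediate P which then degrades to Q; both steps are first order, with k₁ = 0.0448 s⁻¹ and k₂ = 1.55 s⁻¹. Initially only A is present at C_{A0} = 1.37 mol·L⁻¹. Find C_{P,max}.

0.0356 mol·L⁻¹

Evaluating C_P at t_opt = ln(k₂/k₁)/(k₂−k₁) gives C_{P,max}/C_{A0} = (k₁/k₂)^[k₂/(k₂−k₁)].
= (0.0448/1.55)^(1.55/(1.55−0.0448)) = (0.02890)^(1.030) = 0.02601.
C_{P,max} = 0.02601×1.37 = 0.0356 mol·L⁻¹.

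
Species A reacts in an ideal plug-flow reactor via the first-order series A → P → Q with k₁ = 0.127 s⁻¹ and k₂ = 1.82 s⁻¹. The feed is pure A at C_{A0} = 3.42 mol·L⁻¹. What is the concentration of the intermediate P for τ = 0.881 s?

The intermediate concentration in a first-order A→B→C sequence is C_P = k₁C_{A0}(e^(−k₁τ) − e^(−k₂τ))/(k₂−k₁).
e^(−k₁τ) = e^(−0.127×0.881) = e^(−0.1119) = 0.8941; e^(−k₂τ) = e^(−1.603) = 0.2012.
C_P = 0.127×3.42/(1.82−0.127) × (0.8941−0.2012) = 0.2566×0.6929 = 0.1778 mol·L⁻¹.

0.178 mol·L⁻¹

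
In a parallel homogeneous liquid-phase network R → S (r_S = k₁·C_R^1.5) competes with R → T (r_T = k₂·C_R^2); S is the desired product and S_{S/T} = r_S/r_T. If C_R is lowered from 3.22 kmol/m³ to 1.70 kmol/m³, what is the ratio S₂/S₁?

1.38

S_{S/T} = (k₁/k₂)·C_R^-0.5, so S₂/S₁ = (C_{R,2}/C_{R,1})^-0.5.
= (1.70/3.22)^(-0.5) = (0.5280)^(-0.5) = 1.38.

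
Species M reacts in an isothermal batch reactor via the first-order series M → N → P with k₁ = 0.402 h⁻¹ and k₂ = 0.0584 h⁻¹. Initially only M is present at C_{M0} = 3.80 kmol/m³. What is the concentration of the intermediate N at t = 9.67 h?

The intermediate concentration in a first-order A→B→C sequence is C_N = k₁C_{M0}(e^(−k₁t) − e^(−k₂t))/(k₂−k₁).
e^(−k₁t) = e^(−0.402×9.67) = e^(−3.887) = 0.02050; e^(−k₂t) = e^(−0.5647) = 0.5685.
C_N = 0.402×3.80/(0.0584−0.402) × (0.02050−0.5685) = (-4.446)×(-0.5480) = 2.436 kmol/m³.

2.44 kmol/m³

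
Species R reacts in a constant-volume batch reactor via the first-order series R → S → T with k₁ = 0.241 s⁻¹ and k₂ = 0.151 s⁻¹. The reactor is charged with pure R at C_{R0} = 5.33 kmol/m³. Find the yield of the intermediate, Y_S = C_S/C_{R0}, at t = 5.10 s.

0.456

The intermediate concentration in a first-order A→B→C sequence is C_S = k₁C_{R0}(e^(−k₁t) − e^(−k₂t))/(k₂−k₁).
e^(−k₁t) = e^(−0.241×5.10) = e^(−1.229) = 0.2926; e^(−k₂t) = e^(−0.7701) = 0.4630.
C_S = 0.241×5.33/(0.151−0.241) × (0.2926−0.4630) = (-14.27)×(-0.1704) = 2.432 kmol/m³.
Y_S = C_S/C_{R0} = 2.432/5.33 = 0.456.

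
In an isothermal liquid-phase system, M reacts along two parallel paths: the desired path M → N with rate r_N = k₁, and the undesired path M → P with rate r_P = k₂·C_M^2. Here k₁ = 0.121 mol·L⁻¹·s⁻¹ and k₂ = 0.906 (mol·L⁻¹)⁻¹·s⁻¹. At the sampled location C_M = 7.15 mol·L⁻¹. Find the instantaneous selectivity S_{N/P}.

0.00261

S_{N/P} = r_N/r_P = (k₁)/(k₂·C_M^2) = (k₁/k₂)·C_M^-2.
= (0.121) / (0.906×7.150^2) = 0.1210/46.32 = 0.00261.
The undesired path is higher order in M, so low C_M (CSTR or dilute feed) favours N.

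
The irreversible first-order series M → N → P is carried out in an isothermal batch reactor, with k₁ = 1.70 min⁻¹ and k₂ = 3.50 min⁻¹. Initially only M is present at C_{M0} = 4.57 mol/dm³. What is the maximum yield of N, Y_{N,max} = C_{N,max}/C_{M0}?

For a first-order series the maximum intermediate yield is C_{N,max}/C_{M0} = (k₁/k₂)^[k₂/(k₂−k₁)].
= (1.70/3.50)^(3.50/(3.50−1.70)) = (0.4857)^(1.944) = 0.2456.

0.246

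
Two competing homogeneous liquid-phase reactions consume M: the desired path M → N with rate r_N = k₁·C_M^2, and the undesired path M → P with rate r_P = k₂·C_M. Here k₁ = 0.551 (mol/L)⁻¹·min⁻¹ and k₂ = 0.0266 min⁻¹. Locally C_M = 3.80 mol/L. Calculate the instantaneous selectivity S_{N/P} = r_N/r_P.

78.7

S_{N/P} = r_N/r_P = (k₁·C_M^2)/(k₂·C_M) = (k₁/k₂)·C_M.
= (0.551×3.800^2) / (0.0266×3.800) = 7.956/0.1011 = 78.7.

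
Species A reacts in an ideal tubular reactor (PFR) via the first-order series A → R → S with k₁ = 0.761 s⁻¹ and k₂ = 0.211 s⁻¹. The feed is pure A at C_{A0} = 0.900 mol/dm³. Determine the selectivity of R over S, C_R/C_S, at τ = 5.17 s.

Solving the coupled first-order balances gives C_R(τ) = [k₁/(k₂−k₁)]·C_{A0}·(e^(−k₁τ) − e^(−k₂τ)).
e^(−k₁τ) = e^(−0.761×5.17) = e^(−3.934) = 0.01956; e^(−k₂τ) = e^(−1.091) = 0.3359.
C_R = 0.761×0.900/(0.211−0.761) × (0.01956−0.3359) = (-1.245)×(-0.3164) = 0.3940 mol/dm³.
C_A = C_{A0}e^(−k₁τ) = 0.01760 mol/dm³, so C_S = C_{A0}−C_A−C_R = 0.4884 mol/dm³; C_R/C_S = 0.807.

0.807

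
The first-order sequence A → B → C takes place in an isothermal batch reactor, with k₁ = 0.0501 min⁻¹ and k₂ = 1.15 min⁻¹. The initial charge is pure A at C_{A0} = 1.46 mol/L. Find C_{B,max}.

Evaluating C_B at t_opt = ln(k₂/k₁)/(k₂−k₁) gives C_{B,max}/C_{A0} = (k₁/k₂)^[k₂/(k₂−k₁)].
= (0.0501/1.15)^(1.15/(1.15−0.0501)) = (0.04357)^(1.046) = 0.03777.
C_{B,max} = 0.03777×1.46 = 0.0551 mol/L.

0.0551 mol/L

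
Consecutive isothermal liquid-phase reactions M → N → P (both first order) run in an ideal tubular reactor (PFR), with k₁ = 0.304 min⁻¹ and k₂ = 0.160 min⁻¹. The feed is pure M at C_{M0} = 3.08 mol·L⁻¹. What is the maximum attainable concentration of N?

Evaluating C_N at τ_opt = ln(k₂/k₁)/(k₂−k₁) gives C_{N,max}/C_{M0} = (k₁/k₂)^[k₂/(k₂−k₁)].
= (0.304/0.160)^(0.160/(0.160−0.304)) = (1.900)^(-1.111) = 0.4901.
C_{N,max} = 0.4901×3.08 = 1.51 mol·L⁻¹.

1.51 mol·L⁻¹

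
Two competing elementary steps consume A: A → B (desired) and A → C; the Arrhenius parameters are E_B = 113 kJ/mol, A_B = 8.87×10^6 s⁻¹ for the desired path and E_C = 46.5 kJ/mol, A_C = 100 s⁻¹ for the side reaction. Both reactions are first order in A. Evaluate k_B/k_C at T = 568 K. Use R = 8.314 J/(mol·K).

0.0680

With equal orders, S_{B/C} = k_B/k_C = (A_B/A_C)·exp[(E_C−E_B)/(RT)].
(E_C−E_B)/(RT) = (46.5−113)×10³/(8.314×568) = -66500/4722 = -14.08.
k_B/k_C = (8.87×10^6/100)·exp(-14.08) = 88700 × 7.661×10^-7 = 0.0680.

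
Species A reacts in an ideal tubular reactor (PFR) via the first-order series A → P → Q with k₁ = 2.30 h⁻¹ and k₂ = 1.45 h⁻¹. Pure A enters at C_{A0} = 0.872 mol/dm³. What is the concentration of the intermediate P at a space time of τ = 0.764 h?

Solving the coupled first-order balances gives C_P(τ) = [k₁/(k₂−k₁)]·C_{A0}·(e^(−k₁τ) − e^(−k₂τ)).
e^(−k₁τ) = e^(−2.30×0.764) = e^(−1.757) = 0.1725; e^(−k₂τ) = e^(−1.108) = 0.3303.
C_P = 2.30×0.872/(1.45−2.30) × (0.1725−0.3303) = (-2.360)×(-0.1578) = 0.3722 mol/dm³.

0.372 mol/dm³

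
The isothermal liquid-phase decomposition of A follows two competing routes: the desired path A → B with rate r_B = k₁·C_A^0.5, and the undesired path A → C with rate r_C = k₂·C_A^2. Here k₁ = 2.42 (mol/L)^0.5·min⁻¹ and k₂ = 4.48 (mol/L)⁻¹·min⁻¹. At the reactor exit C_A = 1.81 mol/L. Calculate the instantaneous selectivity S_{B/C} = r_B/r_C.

0.222

S_{B/C} = r_B/r_C = (k₁·C_A^0.5)/(k₂·C_A^2) = (k₁/k₂)·C_A^-1.5.
= (2.42×1.810^0.5) / (4.48×1.810^2) = 3.256/14.68 = 0.222.
The undesired path is higher order in A, so low C_A (CSTR or dilute feed) favours B.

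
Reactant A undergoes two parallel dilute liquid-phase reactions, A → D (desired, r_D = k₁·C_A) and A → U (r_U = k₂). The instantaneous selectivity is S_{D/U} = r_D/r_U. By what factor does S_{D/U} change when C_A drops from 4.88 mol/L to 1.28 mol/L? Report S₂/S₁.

S_{D/U} = (k₁/k₂)·C_A, so S₂/S₁ = (C_{A,2}/C_{A,1}).
= 1.28/4.88 = 0.262.
Selectivity toward D falls as C_A falls — high-concentration operation is favoured.

0.262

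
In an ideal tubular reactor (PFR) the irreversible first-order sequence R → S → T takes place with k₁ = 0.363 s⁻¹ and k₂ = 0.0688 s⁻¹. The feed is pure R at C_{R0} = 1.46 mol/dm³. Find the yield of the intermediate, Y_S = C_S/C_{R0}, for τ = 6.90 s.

The intermediate concentration in a first-order A→B→C sequence is C_S = k₁C_{R0}(e^(−k₁τ) − e^(−k₂τ))/(k₂−k₁).
e^(−k₁τ) = e^(−0.363×6.90) = e^(−2.505) = 0.08170; e^(−k₂τ) = e^(−0.4747) = 0.6221.
C_S = 0.363×1.46/(0.0688−0.363) × (0.08170−0.6221) = (-1.801)×(-0.5404) = 0.9734 mol/dm³.
Y_S = C_S/C_{R0} = 0.9734/1.46 = 0.667.

0.667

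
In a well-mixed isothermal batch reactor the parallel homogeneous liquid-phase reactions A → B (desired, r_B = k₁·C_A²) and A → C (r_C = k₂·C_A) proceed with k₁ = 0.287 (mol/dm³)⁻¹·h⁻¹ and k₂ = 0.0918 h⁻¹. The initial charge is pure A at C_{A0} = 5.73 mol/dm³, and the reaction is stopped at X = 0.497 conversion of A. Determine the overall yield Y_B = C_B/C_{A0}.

C_A = C_{A0}(1−X) = 2.882 mol/dm³.
Along a PFR/batch, dC_C/dC_A = −r_C/(r_B+r_C) = −k₂/(k₂+k₁·C_A).
Integrating from C_{A0} to C_A: C_C = (0.0918/0.287)·ln[(0.0918+0.287·5.73)/(0.0918+0.287·2.88)] = 0.3199·ln(1.736/0.9190) = 0.2035 mol/dm³.
Then C_B = (C_{A0}−C_A) − C_C = 2.848 − 0.2035 = 2.644 mol/dm³.
Y_B = C_B/C_{A0} = 2.644/5.73 = 0.461.

0.461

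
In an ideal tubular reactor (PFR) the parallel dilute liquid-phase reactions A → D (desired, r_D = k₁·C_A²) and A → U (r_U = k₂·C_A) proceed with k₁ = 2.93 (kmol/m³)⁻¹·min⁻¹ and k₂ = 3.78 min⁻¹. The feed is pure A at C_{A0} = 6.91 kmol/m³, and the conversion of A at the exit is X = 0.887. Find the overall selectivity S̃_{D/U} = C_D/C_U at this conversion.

C_A = C_{A0}(1−X) = 0.7808 kmol/m³.
Along a PFR/batch, dC_U/dC_A = −r_U/(r_D+r_U) = −k₂/(k₂+k₁·C_A).
Integrating from C_{A0} to C_A: C_U = (3.78/2.93)·ln[(3.78+2.93·6.91)/(3.78+2.93·0.781)] = 1.290·ln(24.03/6.068) = 1.775 kmol/m³.
Then C_D = (C_{A0}−C_A) − C_U = 6.129 − 1.775 = 4.354 kmol/m³.
S̃_{D/U} = C_D/C_U = 4.354/1.775 = 2.45.

2.45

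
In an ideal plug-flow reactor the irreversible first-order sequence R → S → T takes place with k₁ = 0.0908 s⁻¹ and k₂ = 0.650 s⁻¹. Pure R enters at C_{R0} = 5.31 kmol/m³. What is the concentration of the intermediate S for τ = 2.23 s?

The intermediate concentration in a first-order A→B→C sequence is C_S = k₁C_{R0}(e^(−k₁τ) − e^(−k₂τ))/(k₂−k₁).
e^(−k₁τ) = e^(−0.0908×2.23) = e^(−0.2025) = 0.8167; e^(−k₂τ) = e^(−1.450) = 0.2347.
C_S = 0.0908×5.31/(0.650−0.0908) × (0.8167−0.2347) = 0.8622×0.5820 = 0.5018 kmol/m³.

0.502 kmol/m³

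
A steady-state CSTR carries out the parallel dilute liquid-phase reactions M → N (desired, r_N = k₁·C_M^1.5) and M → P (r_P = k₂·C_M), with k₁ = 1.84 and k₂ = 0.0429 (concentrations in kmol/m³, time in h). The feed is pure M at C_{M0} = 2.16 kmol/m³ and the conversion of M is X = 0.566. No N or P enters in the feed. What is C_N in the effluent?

Exit C_M = C_{M0}(1−X) = 2.16×0.434 = 0.9374 kmol/m³.
Rates in a CSTR are evaluated at the outlet concentration: r_N = 1.84×0.9374^1.5 = 1.670, r_P = 0.0429×0.9374 = 0.04022.
Fraction of consumed M going to N: r_N/(r_N+r_P) = 0.9765.
C_N = 0.9765·C_{M0}·X = 0.9765×2.16×0.566 = 1.19 kmol/m³.

1.19 kmol/m³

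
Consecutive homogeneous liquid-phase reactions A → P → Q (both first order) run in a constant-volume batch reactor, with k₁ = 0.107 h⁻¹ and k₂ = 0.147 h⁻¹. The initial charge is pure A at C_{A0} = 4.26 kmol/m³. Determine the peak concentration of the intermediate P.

1.33 kmol/m³

Evaluating C_P at t_opt = ln(k₂/k₁)/(k₂−k₁) gives C_{P,max}/C_{A0} = (k₁/k₂)^[k₂/(k₂−k₁)].
= (0.107/0.147)^(0.147/(0.147−0.107)) = (0.7279)^(3.675) = 0.3112.
C_{P,max} = 0.3112×4.26 = 1.33 kmol/m³.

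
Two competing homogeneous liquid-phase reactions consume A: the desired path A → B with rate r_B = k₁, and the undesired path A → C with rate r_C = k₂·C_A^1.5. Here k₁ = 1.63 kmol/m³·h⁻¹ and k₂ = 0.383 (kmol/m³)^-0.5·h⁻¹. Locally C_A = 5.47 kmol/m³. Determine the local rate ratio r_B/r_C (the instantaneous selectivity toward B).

S_{B/C} = r_B/r_C = (k₁)/(k₂·C_A^1.5) = (k₁/k₂)·C_A^-1.5.
= (1.63) / (0.383×5.470^1.5) = 1.630/4.900 = 0.333.

0.333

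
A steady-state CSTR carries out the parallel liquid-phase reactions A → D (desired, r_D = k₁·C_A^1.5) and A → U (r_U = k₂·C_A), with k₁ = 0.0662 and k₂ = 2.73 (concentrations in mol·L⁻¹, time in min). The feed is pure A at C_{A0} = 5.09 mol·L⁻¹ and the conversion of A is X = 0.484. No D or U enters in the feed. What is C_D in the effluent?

0.0932 mol·L⁻¹

Exit C_A = C_{A0}(1−X) = 5.09×0.516 = 2.626 mol·L⁻¹.
Rates in a CSTR are evaluated at the outlet concentration: r_D = 0.0662×2.626^1.5 = 0.2818, r_U = 2.73×2.626 = 7.170.
Fraction of consumed A going to D: r_D/(r_D+r_U) = 0.03781.
C_D = 0.03781·C_{A0}·X = 0.03781×5.09×0.484 = 0.0932 mol·L⁻¹.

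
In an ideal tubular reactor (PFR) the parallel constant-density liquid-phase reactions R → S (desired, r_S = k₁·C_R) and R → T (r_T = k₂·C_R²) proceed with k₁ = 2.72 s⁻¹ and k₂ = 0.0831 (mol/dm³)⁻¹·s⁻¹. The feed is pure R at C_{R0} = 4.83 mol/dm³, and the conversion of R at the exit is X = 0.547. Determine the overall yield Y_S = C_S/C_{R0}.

0.494

C_R = C_{R0}(1−X) = 2.188 mol/dm³.
Along a PFR/batch, dC_S/dC_R = −r_S/(r_S+r_T) = −k₁/(k₁+k₂·C_R).
Integrating from C_{R0} to C_R: C_S = (2.72/0.0831)·ln[(2.72+0.0831·4.83)/(2.72+0.0831·2.19)] = 32.73·ln(3.121/2.902) = 2.387 mol/dm³.
Y_S = C_S/C_{R0} = 2.387/4.83 = 0.494.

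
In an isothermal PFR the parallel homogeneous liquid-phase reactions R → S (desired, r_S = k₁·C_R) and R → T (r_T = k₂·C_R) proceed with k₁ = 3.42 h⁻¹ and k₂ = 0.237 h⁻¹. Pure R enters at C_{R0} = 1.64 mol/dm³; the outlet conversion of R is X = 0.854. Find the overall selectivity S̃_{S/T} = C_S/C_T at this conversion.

C_R = C_{R0}(1−X) = 0.2394 mol/dm³.
Both paths are first order in R, so the instantaneous fraction to S is constant: dC_S/d(−C_R) = k₁/(k₁+k₂) = 0.9352.
C_S = 0.9352·(C_{R0}−C_R) = 0.9352×1.401 = 1.31 mol/dm³.
C_T = (C_{R0}−C_R)−C_S = 0.09077 mol/dm³; S̃_{S/T} = 1.310/0.09077 = 14.4.

14.4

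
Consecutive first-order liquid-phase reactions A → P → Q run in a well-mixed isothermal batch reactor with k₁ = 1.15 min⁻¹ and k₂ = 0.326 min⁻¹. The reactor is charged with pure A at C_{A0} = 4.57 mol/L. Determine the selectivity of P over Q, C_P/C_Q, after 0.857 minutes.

Solving the coupled first-order balances gives C_P(t) = [k₁/(k₂−k₁)]·C_{A0}·(e^(−k₁t) − e^(−k₂t)).
e^(−k₁t) = e^(−1.15×0.857) = e^(−0.9855) = 0.3732; e^(−k₂t) = e^(−0.2794) = 0.7563.
C_P = 1.15×4.57/(0.326−1.15) × (0.3732−0.7563) = (-6.378)×(-0.3830) = 2.443 mol/L.
C_A = C_{A0}e^(−k₁t) = 1.706 mol/L, so C_Q = C_{A0}−C_A−C_P = 0.4214 mol/L; C_P/C_Q = 5.80.

5.80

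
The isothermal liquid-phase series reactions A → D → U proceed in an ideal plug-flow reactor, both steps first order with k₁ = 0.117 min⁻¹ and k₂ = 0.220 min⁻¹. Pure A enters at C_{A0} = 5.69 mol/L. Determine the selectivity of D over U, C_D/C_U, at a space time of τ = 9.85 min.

Solving the coupled first-order balances gives C_D(τ) = [k₁/(k₂−k₁)]·C_{A0}·(e^(−k₁τ) − e^(−k₂τ)).
e^(−k₁τ) = e^(−0.117×9.85) = e^(−1.152) = 0.3159; e^(−k₂τ) = e^(−2.167) = 0.1145.
C_D = 0.117×5.69/(0.220−0.117) × (0.3159−0.1145) = 6.463×0.2013 = 1.301 mol/L.
C_A = C_{A0}e^(−k₁τ) = 1.797 mol/L, so C_U = C_{A0}−C_A−C_D = 2.591 mol/L; C_D/C_U = 0.502.

0.502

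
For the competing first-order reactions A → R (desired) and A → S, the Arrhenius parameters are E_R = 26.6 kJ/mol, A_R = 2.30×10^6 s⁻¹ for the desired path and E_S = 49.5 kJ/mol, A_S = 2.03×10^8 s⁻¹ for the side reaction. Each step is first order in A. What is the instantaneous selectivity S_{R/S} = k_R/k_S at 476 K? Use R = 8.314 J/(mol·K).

3.69

k_R/k_S = (A_R/A_S)·exp[−(E_R−E_S)/(RT)] = (A_R/A_S)·exp[(E_S−E_R)/(RT)].
(E_S−E_R)/(RT) = (49.5−26.6)×10³/(8.314×476) = 22900/3957 = 5.787.
k_R/k_S = (2.30×10^6/2.03×10^8)·exp(5.787) = 0.01133 × 325.9 = 3.69.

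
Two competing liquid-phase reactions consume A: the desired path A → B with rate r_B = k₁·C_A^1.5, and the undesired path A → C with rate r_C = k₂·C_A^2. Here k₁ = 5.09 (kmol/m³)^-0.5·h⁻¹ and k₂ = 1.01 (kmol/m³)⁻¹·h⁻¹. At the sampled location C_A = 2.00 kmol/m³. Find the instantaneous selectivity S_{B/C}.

3.56

S_{B/C} = r_B/r_C = (k₁·C_A^1.5)/(k₂·C_A^2) = (k₁/k₂)·C_A^-0.5.
= (5.09×2.000^1.5) / (1.01×2.000^2) = 14.40/4.040 = 3.56.
The undesired path is higher order in A, so low C_A (CSTR or dilute feed) favours B.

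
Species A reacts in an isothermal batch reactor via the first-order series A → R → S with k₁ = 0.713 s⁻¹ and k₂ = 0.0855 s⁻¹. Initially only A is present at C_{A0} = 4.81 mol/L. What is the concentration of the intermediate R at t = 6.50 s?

3.08 mol/L

For first-order series with pure A initially, C_R(t) = k₁C_{A0}/(k₂−k₁)·(e^(−k₁t) − e^(−k₂t)).
e^(−k₁t) = e^(−0.713×6.50) = e^(−4.635) = 0.009711; e^(−k₂t) = e^(−0.5558) = 0.5736.
C_R = 0.713×4.81/(0.0855−0.713) × (0.009711−0.5736) = (-5.465)×(-0.5639) = 3.082 mol/L.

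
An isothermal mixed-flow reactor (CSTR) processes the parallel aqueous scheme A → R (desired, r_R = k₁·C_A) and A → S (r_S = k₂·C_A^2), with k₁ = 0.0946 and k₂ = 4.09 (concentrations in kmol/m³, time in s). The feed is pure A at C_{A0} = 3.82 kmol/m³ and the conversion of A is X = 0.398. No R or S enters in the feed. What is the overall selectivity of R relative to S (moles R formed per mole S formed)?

Exit C_A = C_{A0}(1−X) = 3.82×0.602 = 2.300 kmol/m³.
A CSTR operates uniformly at the exit composition, giving r_R = 0.2175 and r_S = 21.63 (each k·C_A^n at C_A = 2.300).
Overall selectivity = C_R/C_S = r_Rτ/(r_Sτ) = r_R/r_S = 0.0101.

0.0101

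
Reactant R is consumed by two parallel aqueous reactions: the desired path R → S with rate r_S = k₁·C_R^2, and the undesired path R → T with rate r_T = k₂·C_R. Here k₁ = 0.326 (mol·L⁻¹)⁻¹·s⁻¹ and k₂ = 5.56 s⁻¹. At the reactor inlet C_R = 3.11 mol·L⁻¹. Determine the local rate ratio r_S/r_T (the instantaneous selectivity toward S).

S_{S/T} = r_S/r_T = (k₁·C_R^2)/(k₂·C_R) = (k₁/k₂)·C_R.
= (0.326×3.110^2) / (5.56×3.110) = 3.153/17.29 = 0.182.
Since the desired path is higher order in R, keeping C_R high (PFR or concentrated feed) favours S.

0.182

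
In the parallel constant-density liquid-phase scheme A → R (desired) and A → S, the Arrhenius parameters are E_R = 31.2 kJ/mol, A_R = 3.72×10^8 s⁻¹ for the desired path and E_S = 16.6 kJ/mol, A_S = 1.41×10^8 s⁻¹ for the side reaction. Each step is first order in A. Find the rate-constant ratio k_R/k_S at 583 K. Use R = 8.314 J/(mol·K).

0.130

k_R/k_S = (A_R/A_S)·exp[−(E_R−E_S)/(RT)] = (A_R/A_S)·exp[(E_S−E_R)/(RT)].
(E_S−E_R)/(RT) = (16.6−31.2)×10³/(8.314×583) = -14600/4847 = -3.012.
k_R/k_S = (3.72×10^8/1.41×10^8)·exp(-3.012) = 2.638 × 0.04919 = 0.130.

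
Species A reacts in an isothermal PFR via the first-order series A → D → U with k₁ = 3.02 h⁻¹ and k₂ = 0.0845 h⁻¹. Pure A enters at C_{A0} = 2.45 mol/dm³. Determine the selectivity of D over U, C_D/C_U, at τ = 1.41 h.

10.3

Solving the coupled first-order balances gives C_D(τ) = [k₁/(k₂−k₁)]·C_{A0}·(e^(−k₁τ) − e^(−k₂τ)).
e^(−k₁τ) = e^(−3.02×1.41) = e^(−4.258) = 0.01415; e^(−k₂τ) = e^(−0.1191) = 0.8877.
C_D = 3.02×2.45/(0.0845−3.02) × (0.01415−0.8877) = (-2.521)×(-0.8735) = 2.202 mol/dm³.
C_A = C_{A0}e^(−k₁τ) = 0.03466 mol/dm³, so C_U = C_{A0}−C_A−C_D = 0.2136 mol/dm³; C_D/C_U = 10.3.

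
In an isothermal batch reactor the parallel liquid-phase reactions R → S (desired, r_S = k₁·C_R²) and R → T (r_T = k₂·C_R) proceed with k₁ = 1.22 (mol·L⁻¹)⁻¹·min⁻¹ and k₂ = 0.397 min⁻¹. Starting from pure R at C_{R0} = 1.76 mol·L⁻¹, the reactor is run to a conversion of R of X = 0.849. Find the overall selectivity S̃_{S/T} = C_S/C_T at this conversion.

2.64

C_R = C_{R0}(1−X) = 0.2658 mol·L⁻¹.
Along a PFR/batch, dC_T/dC_R = −r_T/(r_S+r_T) = −k₂/(k₂+k₁·C_R).
Integrating from C_{R0} to C_R: C_T = (0.397/1.22)·ln[(0.397+1.22·1.76)/(0.397+1.22·0.266)] = 0.3254·ln(2.544/0.7212) = 0.4102 mol·L⁻¹.
Then C_S = (C_{R0}−C_R) − C_T = 1.494 − 0.4102 = 1.084 mol·L⁻¹.
S̃_{S/T} = C_S/C_T = 1.084/0.4102 = 2.64.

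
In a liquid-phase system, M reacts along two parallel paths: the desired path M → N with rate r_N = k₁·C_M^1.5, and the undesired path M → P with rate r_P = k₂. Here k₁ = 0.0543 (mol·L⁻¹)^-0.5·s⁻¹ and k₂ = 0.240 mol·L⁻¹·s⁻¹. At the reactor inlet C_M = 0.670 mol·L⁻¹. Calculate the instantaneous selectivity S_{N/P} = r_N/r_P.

S_{N/P} = r_N/r_P = (k₁·C_M^1.5)/(k₂) = (k₁/k₂)·C_M^1.5.
= (0.0543×0.6700^1.5) / (0.240) = 0.02978/0.2400 = 0.124.
Since the desired path is higher order in M, keeping C_M high (PFR or concentrated feed) favours N.

0.124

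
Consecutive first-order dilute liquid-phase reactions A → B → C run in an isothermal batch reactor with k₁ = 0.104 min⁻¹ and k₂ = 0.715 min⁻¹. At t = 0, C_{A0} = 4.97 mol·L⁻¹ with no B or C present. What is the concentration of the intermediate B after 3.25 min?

0.521 mol·L⁻¹

The intermediate concentration in a first-order A→B→C sequence is C_B = k₁C_{A0}(e^(−k₁t) − e^(−k₂t))/(k₂−k₁).
e^(−k₁t) = e^(−0.104×3.25) = e^(−0.3380) = 0.7132; e^(−k₂t) = e^(−2.324) = 0.09791.
C_B = 0.104×4.97/(0.715−0.104) × (0.7132−0.09791) = 0.8460×0.6153 = 0.5205 mol·L⁻¹.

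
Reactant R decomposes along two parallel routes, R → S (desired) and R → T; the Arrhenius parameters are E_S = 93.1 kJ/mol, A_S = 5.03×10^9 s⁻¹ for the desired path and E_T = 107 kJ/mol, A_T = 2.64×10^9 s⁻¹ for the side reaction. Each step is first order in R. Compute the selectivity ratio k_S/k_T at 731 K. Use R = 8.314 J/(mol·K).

With equal orders, S_{S/T} = k_S/k_T = (A_S/A_T)·exp[(E_T−E_S)/(RT)].
(E_T−E_S)/(RT) = (107−93.1)×10³/(8.314×731) = 13900/6078 = 2.287.
k_S/k_T = (5.03×10^9/2.64×10^9)·exp(2.287) = 1.905 × 9.846 = 18.8.
Since E_S < E_T, lowering the temperature improves selectivity toward S.

18.8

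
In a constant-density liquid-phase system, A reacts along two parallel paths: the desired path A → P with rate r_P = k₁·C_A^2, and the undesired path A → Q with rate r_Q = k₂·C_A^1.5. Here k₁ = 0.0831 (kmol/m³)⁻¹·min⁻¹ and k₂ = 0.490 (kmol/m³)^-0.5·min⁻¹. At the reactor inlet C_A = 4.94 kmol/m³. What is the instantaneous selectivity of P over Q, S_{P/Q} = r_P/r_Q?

0.377

S_{P/Q} = r_P/r_Q = (k₁·C_A^2)/(k₂·C_A^1.5) = (k₁/k₂)·C_A^0.5.
= (0.0831×4.940^2) / (0.490×4.940^1.5) = 2.028/5.380 = 0.377.
Since the desired path is higher order in A, keeping C_A high (PFR or concentrated feed) favours P.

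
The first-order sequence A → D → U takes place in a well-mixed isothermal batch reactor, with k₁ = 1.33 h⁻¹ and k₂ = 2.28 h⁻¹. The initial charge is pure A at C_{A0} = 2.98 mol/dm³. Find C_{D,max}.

0.817 mol/dm³

At the optimum, C_{D,max}/C_{A0} = (k₁/k₂)^[k₂/(k₂−k₁)].
= (1.33/2.28)^(2.28/(2.28−1.33)) = (0.5833)^(2.400) = 0.2743.
C_{D,max} = 0.2743×2.98 = 0.817 mol/dm³.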